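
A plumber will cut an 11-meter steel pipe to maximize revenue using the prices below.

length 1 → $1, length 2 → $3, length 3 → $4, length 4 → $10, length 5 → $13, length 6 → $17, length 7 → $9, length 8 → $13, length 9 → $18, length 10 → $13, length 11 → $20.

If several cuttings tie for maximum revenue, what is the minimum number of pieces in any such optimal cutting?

Build r[k] bottom-up: r[k] = max over allowed piece i of (p[i] + r[k−i]).
r[1] = 1
r[2] = max(1+1, 3+0) = 3
r[3] = max(1+3, 3+1, 4+0) = 4
r[4] = max(1+4, 3+3, 4+1, 10+0) = 10
r[5] = max(1+10, 3+4, 4+3, 10+1, 13+0) = 13
r[6] = max(1+13, 3+10, 4+4, 10+3, 13+1, 17+0) = 17
r[7] = max(1+17, 3+13, 4+10, …, 17+1, 9+0) = 18
r[8] = max(1+18, 3+17, 4+13, …, 9+1, 13+0) = 20
r[9] = max(1+20, 3+18, 4+17, …, 13+1, 18+0) = 23
r[10] = max(1+23, 3+20, 4+18, …, 18+1, 13+0) = 27
r[11] = max(1+27, 3+23, 4+20, …, 13+1, 20+0) = 30
Maximum revenue is $30.
Now minimize piece count subject to staying optimal: for each k, pieces[k] = 1 + min over i with p[i]+r[k−i]=r[k] of pieces[k−i].
pieces[8] = 2
pieces[9] = 2
pieces[10] = 2
pieces[11] = 2

2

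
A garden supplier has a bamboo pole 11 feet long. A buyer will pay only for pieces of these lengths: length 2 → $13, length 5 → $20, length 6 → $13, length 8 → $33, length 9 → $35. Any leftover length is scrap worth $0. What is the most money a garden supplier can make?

Consider every possible first cut. best[k] is the best of p[i]+best[k−i] over all sellable i≤k.
best[1] = 0
best[2] = 13
best[3] = 13
best[4] = 26  (first piece 2, then best[2]=13)
best[5] = max(13+13, 20+0) = 26
best[6] = max(13+26, 20+0, 13+0) = 39
best[7] = max(13+26, 20+13, 13+0) = 39
best[8] = max(13+39, 20+13, 13+13, 33+0) = 52
best[9] = max(13+39, 20+26, 13+13, 33+0, 35+0) = 52
best[10] = max(13+52, 20+26, 13+26, 33+13, 35+0) = 65
best[11] = max(13+52, 20+39, 13+26, 33+13, 35+13) = 65
One optimal cutting: pieces 2 + 2 + 2 + 2 + 2 with 1 foot of scrap → $65.

65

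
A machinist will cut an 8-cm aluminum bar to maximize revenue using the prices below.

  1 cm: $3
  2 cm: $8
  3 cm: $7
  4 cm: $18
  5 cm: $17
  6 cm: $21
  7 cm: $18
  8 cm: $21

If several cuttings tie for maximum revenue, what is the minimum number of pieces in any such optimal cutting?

Build r[k] bottom-up: r[k] = max over allowed piece i of (p[i] + r[k−i]).
r[1] = 3
r[2] = max(3+3, 8+0) = 8
r[3] = max(3+8, 8+3, 7+0) = 11
r[4] = max(3+11, 8+8, 7+3, 18+0) = 18
r[5] = max(3+18, 8+11, 7+8, 18+3, 17+0) = 21
r[6] = max(3+21, 8+18, 7+11, 18+8, 17+3, 21+0) = 26
r[7] = max(3+26, 8+21, 7+18, …, 21+3, 18+0) = 29
r[8] = max(3+29, 8+26, 7+21, …, 18+3, 21+0) = 36
Maximum revenue is $36.
Now minimize piece count subject to staying optimal: for each k, pieces[k] = 1 + min over i with p[i]+r[k−i]=r[k] of pieces[k−i].
pieces[5] = 2
pieces[6] = 2
pieces[7] = 3
pieces[8] = 2

2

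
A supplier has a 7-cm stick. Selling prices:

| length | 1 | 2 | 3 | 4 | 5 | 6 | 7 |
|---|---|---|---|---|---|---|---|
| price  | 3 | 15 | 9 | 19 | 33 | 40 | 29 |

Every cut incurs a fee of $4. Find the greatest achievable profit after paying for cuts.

Build net[k] bottom-up: net[k] = max over allowed piece i of (p[i] + net[k−i]) − 4 per cut.
net[1] = 3
net[2] = max(3+3-4, 15+0) = 15
net[3] = max(3+15-4, 15+3-4, 9+0) = 14
net[4] = max(3+14-4, 15+15-4, 9+3-4, 19+0) = 26
net[5] = max(3+26-4, 15+14-4, 9+15-4, 19+3-4, 33+0) = 33
net[6] = max(3+33-4, 15+26-4, 9+14-4, 19+15-4, 33+3-4, 40+0) = 40
net[7] = max(3+40-4, 15+33-4, 9+26-4, …, 40+3-4, 29+0) = 44
One optimal plan: pieces 5 + 2 (1 cut) → $48 − $4 = $44.

44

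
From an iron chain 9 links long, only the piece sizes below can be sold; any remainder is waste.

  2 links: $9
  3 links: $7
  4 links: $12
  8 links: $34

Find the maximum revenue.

36

Let r[k] be the best obtainable value from length k. For each k, try every first piece i and keep the best of price[i] + r[k−i].
r[1] = 0
r[2] = 9
r[3] = 9
r[4] = 18  (first piece 2, then r[2]=9)
r[5] = 18
r[6] = 27  (first piece 2, then r[4]=18)
r[7] = 27
r[8] = 36  (first piece 2, then r[6]=27)
r[9] = 36
One optimal cutting: pieces 2 + 2 + 2 + 2 with 1 link of scrap → $36.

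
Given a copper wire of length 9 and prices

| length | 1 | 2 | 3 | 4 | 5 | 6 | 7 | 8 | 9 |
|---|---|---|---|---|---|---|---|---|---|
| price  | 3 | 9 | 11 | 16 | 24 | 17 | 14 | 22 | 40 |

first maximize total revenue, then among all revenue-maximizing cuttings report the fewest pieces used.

Let r[k] be the best obtainable value from length k. For each k, try every first piece i and keep the best of price[i] + r[k−i].
r[1] = 3
r[2] = 9
r[3] = 12  (first piece 1, then r[2]=9)
r[4] = 18  (first piece 2, then r[2]=9)
r[5] = 24
r[6] = 27  (first piece 1, then r[5]=24)
r[7] = 33  (first piece 2, then r[5]=24)
r[8] = 36  (first piece 1, then r[7]=33)
r[9] = 42  (first piece 2, then r[7]=33)
Maximum revenue is €42.
Now minimize piece count subject to staying optimal: for each k, pieces[k] = 1 + min over i with p[i]+r[k−i]=r[k] of pieces[k−i].
pieces[6] = 2
pieces[7] = 2
pieces[8] = 3
pieces[9] = 3

3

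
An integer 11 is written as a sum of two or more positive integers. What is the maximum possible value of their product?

54

Let g[k] be the best product for length k (with at least one cut). For each first piece i, the rest contributes max(k−i, g[k−i]).
g[2] = 1×max(1,0) = 1×1 = 1
g[3] = max(1×2, 2×1) = 2
g[4] = max(1×3, 2×2, 3×1) = 4
g[5] = max(1×4, 2×3, 3×2, 4×1) = 6
g[6] = max(1×6, 2×4, 3×3, 4×2, 5×1) = 9
g[7] = max(1×9, 2×6, 3×4, 4×3, 5×2, 6×1) = 12
g[8] = max(1×12, 2×9, 3×6, …, 6×2, 7×1) = 18
g[9] = max(1×18, 2×12, 3×9, …, 7×2, 8×1) = 27
g[10] = max(1×27, 2×18, 3×12, …, 8×2, 9×1) = 36
g[11] = max(1×36, 2×27, 3×18, …, 9×2, 10×1) = 54
One optimal split: 3 + 3 + 3 + 2; product 3×3×3×2 = 54.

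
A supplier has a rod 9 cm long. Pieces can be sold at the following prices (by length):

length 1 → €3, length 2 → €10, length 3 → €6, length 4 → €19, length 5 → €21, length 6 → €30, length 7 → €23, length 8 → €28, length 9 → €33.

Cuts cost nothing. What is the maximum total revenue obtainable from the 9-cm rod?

43

Consider every possible first cut. v[k] is the best of p[i]+v[k−i] over all sellable i≤k.
v[1] = 3
v[2] = max(3+3, 10+0) = 10
v[3] = max(3+10, 10+3, 6+0) = 13
v[4] = max(3+13, 10+10, 6+3, 19+0) = 20
v[5] = max(3+20, 10+13, 6+10, 19+3, 21+0) = 23
v[6] = max(3+23, 10+20, 6+13, 19+10, 21+3, 30+0) = 30
v[7] = max(3+30, 10+23, 6+20, …, 30+3, 23+0) = 33
v[8] = max(3+33, 10+30, 6+23, …, 23+3, 28+0) = 40
v[9] = max(3+40, 10+33, 6+30, …, 28+3, 33+0) = 43
One optimal cutting: 2 + 2 + 2 + 2 + 1 → €10 + €10 + €10 + €10 + €3 = €43.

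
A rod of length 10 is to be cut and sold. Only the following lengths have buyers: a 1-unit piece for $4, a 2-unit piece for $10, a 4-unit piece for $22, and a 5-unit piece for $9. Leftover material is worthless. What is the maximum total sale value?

54

Consider every possible first cut. f[k] is the best of p[i]+f[k−i] over all sellable i≤k.
f[1] = 4
f[2] = max(4+4, 10+0) = 10
f[3] = max(4+10, 10+4) = 14
f[4] = max(4+14, 10+10, 22+0) = 22
f[5] = max(4+22, 10+14, 22+4, 9+0) = 26
f[6] = max(4+26, 10+22, 22+10, 9+4) = 32
f[7] = max(4+32, 10+26, 22+14, 9+10) = 36
f[8] = max(4+36, 10+32, 22+22, 9+14) = 44
f[9] = max(4+44, 10+36, 22+26, 9+22) = 48
f[10] = max(4+48, 10+44, 22+32, 9+26) = 54
One optimal cutting: 4 + 4 + 2 → $54.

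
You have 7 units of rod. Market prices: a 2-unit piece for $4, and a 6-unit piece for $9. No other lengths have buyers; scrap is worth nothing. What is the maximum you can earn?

Build f[k] bottom-up: f[k] = max over allowed piece i of (p[i] + f[k−i]).
f[1] = 0
f[2] = 4
f[3] = 4
f[4] = 8  (first piece 2, then f[2]=4)
f[5] = 8
f[6] = 12  (first piece 2, then f[4]=8)
f[7] = 12
One optimal cutting: pieces 2 + 2 + 2 with 1 unit of scrap → $12.

12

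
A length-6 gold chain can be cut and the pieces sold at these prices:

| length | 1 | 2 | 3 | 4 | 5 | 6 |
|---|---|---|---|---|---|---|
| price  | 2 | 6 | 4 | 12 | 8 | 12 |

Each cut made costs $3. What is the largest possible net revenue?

15

Consider every possible first cut. net[k] is the best of p[i]+net[k−i] over all sellable i≤k, charging 3 whenever i<k.
net[1] = 2
net[2] = 6
net[3] = 5  (first piece 1, then net[2]=6)
net[4] = 12
net[5] = 11  (first piece 1, then net[4]=12)
net[6] = 15  (first piece 2, then net[4]=12)
One optimal plan: pieces 4 + 2 (1 cut) → $18 − $3 = $15.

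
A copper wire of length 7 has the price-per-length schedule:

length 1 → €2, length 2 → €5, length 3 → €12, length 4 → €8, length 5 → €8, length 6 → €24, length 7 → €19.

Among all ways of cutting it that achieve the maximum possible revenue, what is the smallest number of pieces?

2

Build r[k] bottom-up: r[k] = max over allowed piece i of (p[i] + r[k−i]).
r[1] = 2
r[2] = max(2+2, 5+0) = 5
r[3] = max(2+5, 5+2, 12+0) = 12
r[4] = max(2+12, 5+5, 12+2, 8+0) = 14
r[5] = max(2+14, 5+12, 12+5, 8+2, 8+0) = 17
r[6] = max(2+17, 5+14, 12+12, 8+5, 8+2, 24+0) = 24
r[7] = max(2+24, 5+17, 12+14, …, 24+2, 19+0) = 26
Maximum revenue is €26.
Now minimize piece count subject to staying optimal: for each k, pieces[k] = 1 + min over i with p[i]+r[k−i]=r[k] of pieces[k−i].
pieces[4] = 2
pieces[5] = 2
pieces[6] = 1
pieces[7] = 2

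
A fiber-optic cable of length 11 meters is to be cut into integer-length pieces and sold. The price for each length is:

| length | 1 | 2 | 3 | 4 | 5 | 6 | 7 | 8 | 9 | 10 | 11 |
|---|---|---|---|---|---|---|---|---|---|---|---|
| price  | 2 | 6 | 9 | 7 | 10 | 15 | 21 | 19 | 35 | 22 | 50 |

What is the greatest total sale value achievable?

50

Consider every possible first cut. R[k] is the best of p[i]+R[k−i] over all sellable i≤k.
R[1] = 2
R[2] = 6
R[3] = 9
R[4] = 12  (first piece 2, then R[2]=6)
R[5] = 15  (first piece 2, then R[3]=9)
R[6] = 18  (first piece 2, then R[4]=12)
R[7] = 21  (first piece 2, then R[5]=15)
R[8] = 24  (first piece 2, then R[6]=18)
R[9] = 35
R[10] = 37  (first piece 1, then R[9]=35)
R[11] = 50
Best is to sell the whole 11-meter piece uncut for $50.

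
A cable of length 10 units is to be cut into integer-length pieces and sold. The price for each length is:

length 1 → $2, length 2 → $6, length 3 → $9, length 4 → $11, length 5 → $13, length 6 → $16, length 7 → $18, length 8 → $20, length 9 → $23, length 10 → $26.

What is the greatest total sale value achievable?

30

Let r[k] be the best obtainable value from length k. For each k, try every first piece i and keep the best of price[i] + r[k−i].
r[1] = 2
r[2] = max(2+2, 6+0) = 6
r[3] = max(2+6, 6+2, 9+0) = 9
r[4] = max(2+9, 6+6, 9+2, 11+0) = 12
r[5] = max(2+12, 6+9, 9+6, 11+2, 13+0) = 15
r[6] = max(2+15, 6+12, 9+9, 11+6, 13+2, 16+0) = 18
r[7] = max(2+18, 6+15, 9+12, …, 16+2, 18+0) = 21
r[8] = max(2+21, 6+18, 9+15, …, 18+2, 20+0) = 24
r[9] = max(2+24, 6+21, 9+18, …, 20+2, 23+0) = 27
r[10] = max(2+27, 6+24, 9+21, …, 23+2, 26+0) = 30
One optimal cutting: 2 + 2 + 2 + 2 + 2 → $6 + $6 + $6 + $6 + $6 = $30.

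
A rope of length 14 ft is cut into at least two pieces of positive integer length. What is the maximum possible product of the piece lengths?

Define f[k] = max over 1≤i<k of i · max(k−i, f[k−i]); the inner max lets the remainder stay uncut if that's better.
f[2] = 1·max(1,0) = 1·1 = 1
f[3] = 1·max(2,1) = 1·2 = 2
f[4] = 2·max(2,1) = 2·2 = 4
f[5] = 2·max(3,2) = 2·3 = 6
f[6] = 3·max(3,2) = 3·3 = 9
f[7] = 2·max(5,6) = 2·6 = 12
f[8] = 2·max(6,9) = 2·9 = 18
f[9] = 3·max(6,9) = 3·9 = 27
f[10] = 2·max(8,18) = 2·18 = 36
f[11] = 2·max(9,27) = 2·27 = 54
f[12] = 3·max(9,27) = 3·27 = 81
f[13] = 2·max(11,54) = 2·54 = 108
f[14] = 2·max(12,81) = 2·81 = 162
One optimal split: 3 + 3 + 3 + 3 + 2; product 3·3·3·3·2 = 162.

162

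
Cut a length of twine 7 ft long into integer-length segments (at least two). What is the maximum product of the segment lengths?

Define prod[k] = max over 1≤i<k of i · max(k−i, prod[k−i]); the inner max lets the remainder stay uncut if that's better.
prod[2] = 1*max(1,0) = 1*1 = 1
prod[3] = 1*max(2,1) = 1*2 = 2
prod[4] = 2*max(2,1) = 2*2 = 4
prod[5] = 2*max(3,2) = 2*3 = 6
prod[6] = 3*max(3,2) = 3*3 = 9
prod[7] = 2*max(5,6) = 2*6 = 12
One optimal split: 3 + 2 + 2; product 3*2*2 = 12.

12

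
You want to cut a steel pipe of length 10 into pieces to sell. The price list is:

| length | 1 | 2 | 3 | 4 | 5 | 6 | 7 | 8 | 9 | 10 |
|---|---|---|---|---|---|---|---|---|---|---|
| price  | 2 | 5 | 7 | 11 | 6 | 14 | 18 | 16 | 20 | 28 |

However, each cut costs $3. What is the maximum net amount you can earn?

Build v[k] bottom-up: v[k] = max over allowed piece i of (p[i] + v[k−i]) − 3 per cut.
v[1] = 2
v[2] = max(2+2-3, 5+0) = 5
v[3] = max(2+5-3, 5+2-3, 7+0) = 7
v[4] = max(2+7-3, 5+5-3, 7+2-3, 11+0) = 11
v[5] = max(2+11-3, 5+7-3, 7+5-3, 11+2-3, 6+0) = 10
v[6] = max(2+10-3, 5+11-3, 7+7-3, 11+5-3, 6+2-3, 14+0) = 14
v[7] = max(2+14-3, 5+10-3, 7+11-3, …, 14+2-3, 18+0) = 18
v[8] = max(2+18-3, 5+14-3, 7+10-3, …, 18+2-3, 16+0) = 19
v[9] = max(2+19-3, 5+18-3, 7+14-3, …, 16+2-3, 20+0) = 20
v[10] = max(2+20-3, 5+19-3, 7+18-3, …, 20+2-3, 28+0) = 28
Best is to make no cuts and sell whole for $28.

28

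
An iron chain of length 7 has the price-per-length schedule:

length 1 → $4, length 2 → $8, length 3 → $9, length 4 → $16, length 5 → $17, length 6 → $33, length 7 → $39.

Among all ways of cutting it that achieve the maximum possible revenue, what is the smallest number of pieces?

1

Build r[k] bottom-up: r[k] = max over allowed piece i of (p[i] + r[k−i]).
r[1] = 4
r[2] = max(4+4, 8+0) = 8
r[3] = max(4+8, 8+4, 9+0) = 12
r[4] = max(4+12, 8+8, 9+4, 16+0) = 16
r[5] = max(4+16, 8+12, 9+8, 16+4, 17+0) = 20
r[6] = max(4+20, 8+16, 9+12, 16+8, 17+4, 33+0) = 33
r[7] = max(4+33, 8+20, 9+16, …, 33+4, 39+0) = 39
Maximum revenue is $39.
Now minimize piece count subject to staying optimal: for each k, pieces[k] = 1 + min over i with p[i]+r[k−i]=r[k] of pieces[k−i].
pieces[4] = 1
pieces[5] = 2
pieces[6] = 1
pieces[7] = 1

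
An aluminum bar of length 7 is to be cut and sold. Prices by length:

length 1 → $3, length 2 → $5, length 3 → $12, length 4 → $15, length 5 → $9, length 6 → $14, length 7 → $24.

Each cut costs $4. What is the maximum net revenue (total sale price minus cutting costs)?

24

Consider every possible first cut. v[k] is the best of p[i]+v[k−i] over all sellable i≤k, charging 4 whenever i<k.
v[1] = 3
v[2] = max(3+3-4, 5+0) = 5
v[3] = max(3+5-4, 5+3-4, 12+0) = 12
v[4] = max(3+12-4, 5+5-4, 12+3-4, 15+0) = 15
v[5] = max(3+15-4, 5+12-4, 12+5-4, 15+3-4, 9+0) = 14
v[6] = max(3+14-4, 5+15-4, 12+12-4, 15+5-4, 9+3-4, 14+0) = 20
v[7] = max(3+20-4, 5+14-4, 12+15-4, …, 14+3-4, 24+0) = 24
Best is to make no cuts and sell whole for $24.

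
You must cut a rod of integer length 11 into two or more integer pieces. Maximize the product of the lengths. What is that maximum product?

Fill f[k] for k=2..11: at each k try every first piece i and multiply by the better of (k−i) uncut or f[k−i].
Small cases: f[2]=1, f[3]=2, f[4]=4, f[5]=6, f[6]=9.
f[7] = 2·max(5,6) = 2·6 = 12
f[8] = 2·max(6,9) = 2·9 = 18
f[9] = 3·max(6,9) = 3·9 = 27
f[10] = 2·max(8,18) = 2·18 = 36
f[11] = 2·max(9,27) = 2·27 = 54
One optimal split: 3 + 3 + 3 + 2; product 3·3·3·2 = 54.

54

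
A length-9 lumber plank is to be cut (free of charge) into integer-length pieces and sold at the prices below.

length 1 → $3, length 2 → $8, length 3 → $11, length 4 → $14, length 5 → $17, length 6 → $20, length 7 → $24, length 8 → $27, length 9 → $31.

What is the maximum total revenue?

Build r[k] bottom-up: r[k] = max over allowed piece i of (p[i] + r[k−i]).
r[1] = 3
r[2] = max(3+3, 8+0) = 8
r[3] = max(3+8, 8+3, 11+0) = 11
r[4] = max(3+11, 8+8, 11+3, 14+0) = 16
r[5] = max(3+16, 8+11, 11+8, 14+3, 17+0) = 19
r[6] = max(3+19, 8+16, 11+11, 14+8, 17+3, 20+0) = 24
r[7] = max(3+24, 8+19, 11+16, …, 20+3, 24+0) = 27
r[8] = max(3+27, 8+24, 11+19, …, 24+3, 27+0) = 32
r[9] = max(3+32, 8+27, 11+24, …, 27+3, 31+0) = 35
One optimal cutting: 2 + 2 + 2 + 2 + 1 → $8 + $8 + $8 + $8 + $3 = $35.

35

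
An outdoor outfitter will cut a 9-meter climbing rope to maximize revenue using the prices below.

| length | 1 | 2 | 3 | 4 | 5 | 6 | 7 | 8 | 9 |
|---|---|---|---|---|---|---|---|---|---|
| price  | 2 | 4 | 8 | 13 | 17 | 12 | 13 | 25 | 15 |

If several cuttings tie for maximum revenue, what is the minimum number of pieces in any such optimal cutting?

2

Let r[k] be the best obtainable value from length k. For each k, try every first piece i and keep the best of price[i] + r[k−i].
r[1] = 2
r[2] = max(2+2, 4+0) = 4
r[3] = max(2+4, 4+2, 8+0) = 8
r[4] = max(2+8, 4+4, 8+2, 13+0) = 13
r[5] = max(2+13, 4+8, 8+4, 13+2, 17+0) = 17
r[6] = max(2+17, 4+13, 8+8, 13+4, 17+2, 12+0) = 19
r[7] = max(2+19, 4+17, 8+13, …, 12+2, 13+0) = 21
r[8] = max(2+21, 4+19, 8+17, …, 13+2, 25+0) = 26
r[9] = max(2+26, 4+21, 8+19, …, 25+2, 15+0) = 30
Maximum revenue is €30.
Now minimize piece count subject to staying optimal: for each k, pieces[k] = 1 + min over i with p[i]+r[k−i]=r[k] of pieces[k−i].
pieces[6] = 2
pieces[7] = 2
pieces[8] = 2
pieces[9] = 2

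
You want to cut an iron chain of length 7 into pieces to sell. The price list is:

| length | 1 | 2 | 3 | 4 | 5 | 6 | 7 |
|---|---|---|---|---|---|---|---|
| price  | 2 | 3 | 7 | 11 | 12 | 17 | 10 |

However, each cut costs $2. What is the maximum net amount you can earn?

Consider every possible first cut. v[k] is the best of p[i]+v[k−i] over all sellable i≤k, charging 2 whenever i<k.
v[1] = 2
v[2] = 3
v[3] = 7
v[4] = 11
v[5] = 12
v[6] = 17
v[7] = 17  (first piece 1, then v[6]=17)
One optimal plan: pieces 6 + 1 (1 cut) → $19 − $2 = $17.

17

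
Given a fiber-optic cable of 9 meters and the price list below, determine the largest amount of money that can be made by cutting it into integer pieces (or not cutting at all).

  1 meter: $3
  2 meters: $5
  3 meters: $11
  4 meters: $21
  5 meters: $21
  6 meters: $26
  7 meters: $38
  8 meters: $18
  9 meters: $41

45

Let best[k] be the best obtainable value from length k. For each k, try every first piece i and keep the best of price[i] + best[k−i].
best[1] = 3
best[2] = max(3+3, 5+0) = 6
best[3] = max(3+6, 5+3, 11+0) = 11
best[4] = max(3+11, 5+6, 11+3, 21+0) = 21
best[5] = max(3+21, 5+11, 11+6, 21+3, 21+0) = 24
best[6] = max(3+24, 5+21, 11+11, 21+6, 21+3, 26+0) = 27
best[7] = max(3+27, 5+24, 11+21, …, 26+3, 38+0) = 38
best[8] = max(3+38, 5+27, 11+24, …, 38+3, 18+0) = 42
best[9] = max(3+42, 5+38, 11+27, …, 18+3, 41+0) = 45
One optimal cutting: 4 + 4 + 1 → $21 + $21 + $3 = $45.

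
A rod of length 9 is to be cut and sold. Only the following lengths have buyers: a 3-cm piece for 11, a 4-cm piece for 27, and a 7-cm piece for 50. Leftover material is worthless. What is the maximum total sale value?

54

Build f[k] bottom-up: f[k] = max over allowed piece i of (p[i] + f[k−i]).
f[1] = 0
f[2] = 0
f[3] = 11
f[4] = max(11+0, 27+0) = 27
f[5] = max(11+0, 27+0) = 27
f[6] = max(11+11, 27+0) = 27
f[7] = max(11+27, 27+11, 50+0) = 50
f[8] = max(11+27, 27+27, 50+0) = 54
f[9] = max(11+27, 27+27, 50+0) = 54
One optimal cutting: pieces 4 + 4 with 1 cm of scrap → 54.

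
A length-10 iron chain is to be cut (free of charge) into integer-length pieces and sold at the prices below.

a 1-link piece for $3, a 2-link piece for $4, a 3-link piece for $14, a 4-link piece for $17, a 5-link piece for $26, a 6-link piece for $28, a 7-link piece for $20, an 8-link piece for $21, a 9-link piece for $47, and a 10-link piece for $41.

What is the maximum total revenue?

52

Let r[k] be the best obtainable value from length k. For each k, try every first piece i and keep the best of price[i] + r[k−i].
r[1] = 3
r[2] = max(3+3, 4+0) = 6
r[3] = max(3+6, 4+3, 14+0) = 14
r[4] = max(3+14, 4+6, 14+3, 17+0) = 17
r[5] = max(3+17, 4+14, 14+6, 17+3, 26+0) = 26
r[6] = max(3+26, 4+17, 14+14, 17+6, 26+3, 28+0) = 29
r[7] = max(3+29, 4+26, 14+17, …, 28+3, 20+0) = 32
r[8] = max(3+32, 4+29, 14+26, …, 20+3, 21+0) = 40
r[9] = max(3+40, 4+32, 14+29, …, 21+3, 47+0) = 47
r[10] = max(3+47, 4+40, 14+32, …, 47+3, 41+0) = 52
One optimal cutting: 5 + 5 → $26 + $26 = $52.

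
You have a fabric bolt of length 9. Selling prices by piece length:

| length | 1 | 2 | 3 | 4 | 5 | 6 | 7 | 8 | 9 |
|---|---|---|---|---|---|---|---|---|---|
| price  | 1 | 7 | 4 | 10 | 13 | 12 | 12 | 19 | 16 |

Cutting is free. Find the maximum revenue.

29

Let R[k] be the best obtainable value from length k. For each k, try every first piece i and keep the best of price[i] + R[k−i].
R[1] = 1
R[2] = 7
R[3] = 8  (first piece 1, then R[2]=7)
R[4] = 14  (first piece 2, then R[2]=7)
R[5] = 15  (first piece 1, then R[4]=14)
R[6] = 21  (first piece 2, then R[4]=14)
R[7] = 22  (first piece 1, then R[6]=21)
R[8] = 28  (first piece 2, then R[6]=21)
R[9] = 29  (first piece 1, then R[8]=28)
One optimal cutting: 2 + 2 + 2 + 2 + 1 → $7 + $7 + $7 + $7 + $1 = $29.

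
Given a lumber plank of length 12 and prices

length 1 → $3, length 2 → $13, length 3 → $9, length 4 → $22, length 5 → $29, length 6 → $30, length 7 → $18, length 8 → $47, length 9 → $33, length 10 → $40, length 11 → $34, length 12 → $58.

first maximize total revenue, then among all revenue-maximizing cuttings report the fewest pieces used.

6

Consider every possible first cut. r[k] is the best of p[i]+r[k−i] over all sellable i≤k.
r[1] = 3
r[2] = max(3+3, 13+0) = 13
r[3] = max(3+13, 13+3, 9+0) = 16
r[4] = max(3+16, 13+13, 9+3, 22+0) = 26
r[5] = max(3+26, 13+16, 9+13, 22+3, 29+0) = 29
r[6] = max(3+29, 13+26, 9+16, 22+13, 29+3, 30+0) = 39
r[7] = max(3+39, 13+29, 9+26, …, 30+3, 18+0) = 42
r[8] = max(3+42, 13+39, 9+29, …, 18+3, 47+0) = 52
r[9] = max(3+52, 13+42, 9+39, …, 47+3, 33+0) = 55
r[10] = max(3+55, 13+52, 9+42, …, 33+3, 40+0) = 65
r[11] = max(3+65, 13+55, 9+52, …, 40+3, 34+0) = 68
r[12] = max(3+68, 13+65, 9+55, …, 34+3, 58+0) = 78
Maximum revenue is $78.
Now minimize piece count subject to staying optimal: for each k, pieces[k] = 1 + min over i with p[i]+r[k−i]=r[k] of pieces[k−i].
pieces[9] = 3
pieces[10] = 5
pieces[11] = 4
pieces[12] = 6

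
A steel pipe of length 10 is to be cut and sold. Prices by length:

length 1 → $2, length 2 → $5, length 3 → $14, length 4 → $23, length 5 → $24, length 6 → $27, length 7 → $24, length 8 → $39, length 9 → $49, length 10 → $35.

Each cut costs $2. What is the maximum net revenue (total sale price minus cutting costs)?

Let v[k] be the best obtainable value from length k. For each k, try every first piece i and keep the best of price[i] + v[k−i] minus the 2 cut fee when i<k.
v[1] = 2
v[2] = max(2+2-2, 5+0) = 5
v[3] = max(2+5-2, 5+2-2, 14+0) = 14
v[4] = max(2+14-2, 5+5-2, 14+2-2, 23+0) = 23
v[5] = max(2+23-2, 5+14-2, 14+5-2, 23+2-2, 24+0) = 24
v[6] = max(2+24-2, 5+23-2, 14+14-2, 23+5-2, 24+2-2, 27+0) = 27
v[7] = max(2+27-2, 5+24-2, 14+23-2, …, 27+2-2, 24+0) = 35
v[8] = max(2+35-2, 5+27-2, 14+24-2, …, 24+2-2, 39+0) = 44
v[9] = max(2+44-2, 5+35-2, 14+27-2, …, 39+2-2, 49+0) = 49
v[10] = max(2+49-2, 5+44-2, 14+35-2, …, 49+2-2, 35+0) = 49
One optimal plan: pieces 9 + 1 (1 cut) → $51 − $2 = $49.

49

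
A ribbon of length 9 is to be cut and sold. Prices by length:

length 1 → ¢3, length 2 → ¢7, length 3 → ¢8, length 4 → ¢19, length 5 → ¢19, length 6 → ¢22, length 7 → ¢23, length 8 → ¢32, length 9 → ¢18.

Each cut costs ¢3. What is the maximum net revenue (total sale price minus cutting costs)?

Build v[k] bottom-up: v[k] = max over allowed piece i of (p[i] + v[k−i]) − 3 per cut.
v[1] = 3
v[2] = 7
v[3] = 8
v[4] = 19
v[5] = 19  (first piece 1, then v[4]=19)
v[6] = 23  (first piece 2, then v[4]=19)
v[7] = 24  (first piece 3, then v[4]=19)
v[8] = 35  (first piece 4, then v[4]=19)
v[9] = 35  (first piece 1, then v[8]=35)
One optimal plan: pieces 4 + 4 + 1 (2 cuts) → ¢41 − ¢6 = ¢35.

35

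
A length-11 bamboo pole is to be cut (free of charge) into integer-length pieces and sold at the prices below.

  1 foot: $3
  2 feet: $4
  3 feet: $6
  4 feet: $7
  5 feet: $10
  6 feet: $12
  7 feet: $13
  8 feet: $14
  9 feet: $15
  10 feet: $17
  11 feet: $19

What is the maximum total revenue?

Let R[k] be the best obtainable value from length k. For each k, try every first piece i and keep the best of price[i] + R[k−i].
R[1] = 3
R[2] = max(3+3, 4+0) = 6
R[3] = max(3+6, 4+3, 6+0) = 9
R[4] = max(3+9, 4+6, 6+3, 7+0) = 12
R[5] = max(3+12, 4+9, 6+6, 7+3, 10+0) = 15
R[6] = max(3+15, 4+12, 6+9, 7+6, 10+3, 12+0) = 18
R[7] = max(3+18, 4+15, 6+12, …, 12+3, 13+0) = 21
R[8] = max(3+21, 4+18, 6+15, …, 13+3, 14+0) = 24
R[9] = max(3+24, 4+21, 6+18, …, 14+3, 15+0) = 27
R[10] = max(3+27, 4+24, 6+21, …, 15+3, 17+0) = 30
R[11] = max(3+30, 4+27, 6+24, …, 17+3, 19+0) = 33
One optimal cutting: 1 + 1 + 1 + 1 + 1 + 1 + 1 + 1 + 1 + 1 + 1 → $3 + $3 + $3 + $3 + $3 + $3 + $3 + $3 + $3 + $3 + $3 = $33.

33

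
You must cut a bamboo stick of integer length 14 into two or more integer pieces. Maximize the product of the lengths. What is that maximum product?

Let P[k] be the best product for length k (with at least one cut). For each first piece i, the rest contributes max(k−i, P[k−i]).
P[2] = 1*max(1,0) = 1*1 = 1
P[3] = 1*max(2,1) = 1*2 = 2
P[4] = 2*max(2,1) = 2*2 = 4
P[5] = 2*max(3,2) = 2*3 = 6
P[6] = 3*max(3,2) = 3*3 = 9
P[7] = 2*max(5,6) = 2*6 = 12
P[8] = 2*max(6,9) = 2*9 = 18
P[9] = 3*max(6,9) = 3*9 = 27
P[10] = 2*max(8,18) = 2*18 = 36
P[11] = 2*max(9,27) = 2*27 = 54
P[12] = 3*max(9,27) = 3*27 = 81
P[13] = 2*max(11,54) = 2*54 = 108
P[14] = 2*max(12,81) = 2*81 = 162
One optimal split: 3 + 3 + 3 + 3 + 2; product 3*3*3*3*2 = 162.

162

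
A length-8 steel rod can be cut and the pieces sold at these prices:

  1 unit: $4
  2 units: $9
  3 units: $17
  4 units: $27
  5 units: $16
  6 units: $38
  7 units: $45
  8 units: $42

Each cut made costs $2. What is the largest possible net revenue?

52

Let v[k] be the best obtainable value from length k. For each k, try every first piece i and keep the best of price[i] + v[k−i] minus the 2 cut fee when i<k.
v[1] = 4
v[2] = max(4+4-2, 9+0) = 9
v[3] = max(4+9-2, 9+4-2, 17+0) = 17
v[4] = max(4+17-2, 9+9-2, 17+4-2, 27+0) = 27
v[5] = max(4+27-2, 9+17-2, 17+9-2, 27+4-2, 16+0) = 29
v[6] = max(4+29-2, 9+27-2, 17+17-2, 27+9-2, 16+4-2, 38+0) = 38
v[7] = max(4+38-2, 9+29-2, 17+27-2, …, 38+4-2, 45+0) = 45
v[8] = max(4+45-2, 9+38-2, 17+29-2, …, 45+4-2, 42+0) = 52
One optimal plan: pieces 4 + 4 (1 cut) → $54 − $2 = $52.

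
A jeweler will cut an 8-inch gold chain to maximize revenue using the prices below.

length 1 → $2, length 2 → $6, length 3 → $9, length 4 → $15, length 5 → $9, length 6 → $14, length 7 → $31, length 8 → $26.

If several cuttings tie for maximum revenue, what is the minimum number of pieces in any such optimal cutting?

2

Let r[k] be the best obtainable value from length k. For each k, try every first piece i and keep the best of price[i] + r[k−i].
r[1] = 2
r[2] = max(2+2, 6+0) = 6
r[3] = max(2+6, 6+2, 9+0) = 9
r[4] = max(2+9, 6+6, 9+2, 15+0) = 15
r[5] = max(2+15, 6+9, 9+6, 15+2, 9+0) = 17
r[6] = max(2+17, 6+15, 9+9, 15+6, 9+2, 14+0) = 21
r[7] = max(2+21, 6+17, 9+15, …, 14+2, 31+0) = 31
r[8] = max(2+31, 6+21, 9+17, …, 31+2, 26+0) = 33
Maximum revenue is $33.
Now minimize piece count subject to staying optimal: for each k, pieces[k] = 1 + min over i with p[i]+r[k−i]=r[k] of pieces[k−i].
pieces[5] = 2
pieces[6] = 2
pieces[7] = 1
pieces[8] = 2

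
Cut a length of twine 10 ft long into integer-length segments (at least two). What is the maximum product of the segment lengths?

36

Define P[k] = max over 1≤i<k of i · max(k−i, P[k−i]); the inner max lets the remainder stay uncut if that's better.
P[2] = 1×max(1,0) = 1×1 = 1
P[3] = 1×max(2,1) = 1×2 = 2
P[4] = 2×max(2,1) = 2×2 = 4
P[5] = 2×max(3,2) = 2×3 = 6
P[6] = 3×max(3,2) = 3×3 = 9
P[7] = 2×max(5,6) = 2×6 = 12
P[8] = 2×max(6,9) = 2×9 = 18
P[9] = 3×max(6,9) = 3×9 = 27
P[10] = 2×max(8,18) = 2×18 = 36
One optimal split: 3 + 3 + 2 + 2; product 3×3×2×2 = 36.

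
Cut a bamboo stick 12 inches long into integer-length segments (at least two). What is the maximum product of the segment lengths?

81

Fill P[k] for k=2..12: at each k try every first piece i and multiply by the better of (k−i) uncut or P[k−i].
P[2] = 1×max(1,0) = 1×1 = 1
P[3] = 1×max(2,1) = 1×2 = 2
P[4] = 2×max(2,1) = 2×2 = 4
P[5] = 2×max(3,2) = 2×3 = 6
P[6] = 3×max(3,2) = 3×3 = 9
P[7] = 2×max(5,6) = 2×6 = 12
P[8] = 2×max(6,9) = 2×9 = 18
P[9] = 3×max(6,9) = 3×9 = 27
P[10] = 2×max(8,18) = 2×18 = 36
P[11] = 2×max(9,27) = 2×27 = 54
P[12] = 3×max(9,27) = 3×27 = 81
One optimal split: 3 + 3 + 3 + 3; product 3×3×3×3 = 81.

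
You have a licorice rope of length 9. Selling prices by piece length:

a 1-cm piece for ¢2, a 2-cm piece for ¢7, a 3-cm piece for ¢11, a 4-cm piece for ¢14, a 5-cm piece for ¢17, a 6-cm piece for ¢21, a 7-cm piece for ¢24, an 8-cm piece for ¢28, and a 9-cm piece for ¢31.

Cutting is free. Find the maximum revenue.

33

Build v[k] bottom-up: v[k] = max over allowed piece i of (p[i] + v[k−i]).
v[1] = 2
v[2] = max(2+2, 7+0) = 7
v[3] = max(2+7, 7+2, 11+0) = 11
v[4] = max(2+11, 7+7, 11+2, 14+0) = 14
v[5] = max(2+14, 7+11, 11+7, 14+2, 17+0) = 18
v[6] = max(2+18, 7+14, 11+11, 14+7, 17+2, 21+0) = 22
v[7] = max(2+22, 7+18, 11+14, …, 21+2, 24+0) = 25
v[8] = max(2+25, 7+22, 11+18, …, 24+2, 28+0) = 29
v[9] = max(2+29, 7+25, 11+22, …, 28+2, 31+0) = 33
One optimal cutting: 3 + 3 + 3 → ¢11 + ¢11 + ¢11 = ¢33.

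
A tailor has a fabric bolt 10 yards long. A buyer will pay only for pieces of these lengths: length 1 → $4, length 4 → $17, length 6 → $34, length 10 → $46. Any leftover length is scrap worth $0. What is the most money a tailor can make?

Build f[k] bottom-up: f[k] = max over allowed piece i of (p[i] + f[k−i]).
f[1] = 4
f[2] = 8  (first piece 1, then f[1]=4)
f[3] = 12  (first piece 1, then f[2]=8)
f[4] = max(4+12, 17+0) = 17
f[5] = max(4+17, 17+4) = 21
f[6] = max(4+21, 17+8, 34+0) = 34
f[7] = max(4+34, 17+12, 34+4) = 38
f[8] = max(4+38, 17+17, 34+8) = 42
f[9] = max(4+42, 17+21, 34+12) = 46
f[10] = max(4+46, 17+34, 34+17, 46+0) = 51
One optimal cutting: 6 + 4 → $51.

51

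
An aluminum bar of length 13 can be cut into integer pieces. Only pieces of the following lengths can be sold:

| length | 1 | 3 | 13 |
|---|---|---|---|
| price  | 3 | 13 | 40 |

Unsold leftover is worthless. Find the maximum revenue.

55

Let best[k] be the best obtainable value from length k. For each k, try every first piece i and keep the best of price[i] + best[k−i].
best[1] = 3
best[2] = 6  (first piece 1, then best[1]=3)
best[3] = max(3+6, 13+0) = 13
best[4] = max(3+13, 13+3) = 16
best[5] = max(3+16, 13+6) = 19
best[6] = max(3+19, 13+13) = 26
best[7] = max(3+26, 13+16) = 29
best[8] = max(3+29, 13+19) = 32
best[9] = max(3+32, 13+26) = 39
best[10] = max(3+39, 13+29) = 42
best[11] = max(3+42, 13+32) = 45
best[12] = max(3+45, 13+39) = 52
best[13] = max(3+52, 13+42, 40+0) = 55
One optimal cutting: 3 + 3 + 3 + 3 + 1 → $55.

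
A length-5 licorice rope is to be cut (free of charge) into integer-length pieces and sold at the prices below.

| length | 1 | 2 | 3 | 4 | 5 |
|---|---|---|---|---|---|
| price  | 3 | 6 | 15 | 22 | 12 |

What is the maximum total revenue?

25

Let r[k] be the best obtainable value from length k. For each k, try every first piece i and keep the best of price[i] + r[k−i].
r[1] = 3
r[2] = 6  (first piece 1, then r[1]=3)
r[3] = 15
r[4] = 22
r[5] = 25  (first piece 1, then r[4]=22)
One optimal cutting: 4 + 1 → ¢22 + ¢3 = ¢25.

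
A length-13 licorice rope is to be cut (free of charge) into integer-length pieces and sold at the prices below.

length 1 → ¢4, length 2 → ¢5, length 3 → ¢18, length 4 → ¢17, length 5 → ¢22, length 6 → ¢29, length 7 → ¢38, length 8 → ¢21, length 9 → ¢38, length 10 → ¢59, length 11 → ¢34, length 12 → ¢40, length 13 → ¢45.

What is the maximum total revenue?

77

Let R[k] be the best obtainable value from length k. For each k, try every first piece i and keep the best of price[i] + R[k−i].
R[1] = 4
R[2] = max(4+4, 5+0) = 8
R[3] = max(4+8, 5+4, 18+0) = 18
R[4] = max(4+18, 5+8, 18+4, 17+0) = 22
R[5] = max(4+22, 5+18, 18+8, 17+4, 22+0) = 26
R[6] = max(4+26, 5+22, 18+18, 17+8, 22+4, 29+0) = 36
R[7] = max(4+36, 5+26, 18+22, …, 29+4, 38+0) = 40
R[8] = max(4+40, 5+36, 18+26, …, 38+4, 21+0) = 44
R[9] = max(4+44, 5+40, 18+36, …, 21+4, 38+0) = 54
R[10] = max(4+54, 5+44, 18+40, …, 38+4, 59+0) = 59
R[11] = max(4+59, 5+54, 18+44, …, 59+4, 34+0) = 63
R[12] = max(4+63, 5+59, 18+54, …, 34+4, 40+0) = 72
R[13] = max(4+72, 5+63, 18+59, …, 40+4, 45+0) = 77
One optimal cutting: 10 + 3 → ¢59 + ¢18 = ¢77.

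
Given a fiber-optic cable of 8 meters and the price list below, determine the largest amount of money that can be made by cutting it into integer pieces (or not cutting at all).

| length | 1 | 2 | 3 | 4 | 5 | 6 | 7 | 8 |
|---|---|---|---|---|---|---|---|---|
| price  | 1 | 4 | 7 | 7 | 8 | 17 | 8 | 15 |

21

Consider every possible first cut. R[k] is the best of p[i]+R[k−i] over all sellable i≤k.
R[1] = 1
R[2] = 4
R[3] = 7
R[4] = 8  (first piece 1, then R[3]=7)
R[5] = 11  (first piece 2, then R[3]=7)
R[6] = 17
R[7] = 18  (first piece 1, then R[6]=17)
R[8] = 21  (first piece 2, then R[6]=17)
One optimal cutting: 6 + 2 → $17 + $4 = $21.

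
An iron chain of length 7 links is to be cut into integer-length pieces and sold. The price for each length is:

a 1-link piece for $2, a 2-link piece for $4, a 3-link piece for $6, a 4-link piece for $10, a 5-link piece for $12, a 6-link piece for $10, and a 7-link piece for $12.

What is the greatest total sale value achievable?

16

Build r[k] bottom-up: r[k] = max over allowed piece i of (p[i] + r[k−i]).
r[1] = 2
r[2] = max(2+2, 4+0) = 4
r[3] = max(2+4, 4+2, 6+0) = 6
r[4] = max(2+6, 4+4, 6+2, 10+0) = 10
r[5] = max(2+10, 4+6, 6+4, 10+2, 12+0) = 12
r[6] = max(2+12, 4+10, 6+6, 10+4, 12+2, 10+0) = 14
r[7] = max(2+14, 4+12, 6+10, …, 10+2, 12+0) = 16
One optimal cutting: 4 + 1 + 1 + 1 → $10 + $2 + $2 + $2 = $16.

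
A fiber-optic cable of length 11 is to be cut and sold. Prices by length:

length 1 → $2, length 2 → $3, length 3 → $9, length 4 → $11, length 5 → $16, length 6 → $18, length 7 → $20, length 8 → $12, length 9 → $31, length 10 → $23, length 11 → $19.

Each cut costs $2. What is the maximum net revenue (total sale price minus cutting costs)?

Consider every possible first cut. v[k] is the best of p[i]+v[k−i] over all sellable i≤k, charging 2 whenever i<k.
v[1] = 2
v[2] = max(2+2-2, 3+0) = 3
v[3] = max(2+3-2, 3+2-2, 9+0) = 9
v[4] = max(2+9-2, 3+3-2, 9+2-2, 11+0) = 11
v[5] = max(2+11-2, 3+9-2, 9+3-2, 11+2-2, 16+0) = 16
v[6] = max(2+16-2, 3+11-2, 9+9-2, 11+3-2, 16+2-2, 18+0) = 18
v[7] = max(2+18-2, 3+16-2, 9+11-2, …, 18+2-2, 20+0) = 20
v[8] = max(2+20-2, 3+18-2, 9+16-2, …, 20+2-2, 12+0) = 23
v[9] = max(2+23-2, 3+20-2, 9+18-2, …, 12+2-2, 31+0) = 31
v[10] = max(2+31-2, 3+23-2, 9+20-2, …, 31+2-2, 23+0) = 31
v[11] = max(2+31-2, 3+31-2, 9+23-2, …, 23+2-2, 19+0) = 32
One optimal plan: pieces 9 + 2 (1 cut) → $34 − $2 = $32.

32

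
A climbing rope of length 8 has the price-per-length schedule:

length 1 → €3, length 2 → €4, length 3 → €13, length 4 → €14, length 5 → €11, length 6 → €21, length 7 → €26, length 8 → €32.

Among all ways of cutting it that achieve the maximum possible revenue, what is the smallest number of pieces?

Consider every possible first cut. r[k] is the best of p[i]+r[k−i] over all sellable i≤k.
r[1] = 3
r[2] = max(3+3, 4+0) = 6
r[3] = max(3+6, 4+3, 13+0) = 13
r[4] = max(3+13, 4+6, 13+3, 14+0) = 16
r[5] = max(3+16, 4+13, 13+6, 14+3, 11+0) = 19
r[6] = max(3+19, 4+16, 13+13, 14+6, 11+3, 21+0) = 26
r[7] = max(3+26, 4+19, 13+16, …, 21+3, 26+0) = 29
r[8] = max(3+29, 4+26, 13+19, …, 26+3, 32+0) = 32
Maximum revenue is €32.
Now minimize piece count subject to staying optimal: for each k, pieces[k] = 1 + min over i with p[i]+r[k−i]=r[k] of pieces[k−i].
pieces[5] = 3
pieces[6] = 2
pieces[7] = 3
pieces[8] = 1

1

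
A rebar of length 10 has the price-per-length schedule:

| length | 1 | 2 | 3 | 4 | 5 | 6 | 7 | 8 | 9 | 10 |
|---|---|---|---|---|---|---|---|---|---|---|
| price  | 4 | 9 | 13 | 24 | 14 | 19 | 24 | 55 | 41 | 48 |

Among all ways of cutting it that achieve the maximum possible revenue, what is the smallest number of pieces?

2

Build r[k] bottom-up: r[k] = max over allowed piece i of (p[i] + r[k−i]).
r[1] = 4
r[2] = max(4+4, 9+0) = 9
r[3] = max(4+9, 9+4, 13+0) = 13
r[4] = max(4+13, 9+9, 13+4, 24+0) = 24
r[5] = max(4+24, 9+13, 13+9, 24+4, 14+0) = 28
r[6] = max(4+28, 9+24, 13+13, 24+9, 14+4, 19+0) = 33
r[7] = max(4+33, 9+28, 13+24, …, 19+4, 24+0) = 37
r[8] = max(4+37, 9+33, 13+28, …, 24+4, 55+0) = 55
r[9] = max(4+55, 9+37, 13+33, …, 55+4, 41+0) = 59
r[10] = max(4+59, 9+55, 13+37, …, 41+4, 48+0) = 64
Maximum revenue is ₹64.
Now minimize piece count subject to staying optimal: for each k, pieces[k] = 1 + min over i with p[i]+r[k−i]=r[k] of pieces[k−i].
pieces[7] = 2
pieces[8] = 1
pieces[9] = 2
pieces[10] = 2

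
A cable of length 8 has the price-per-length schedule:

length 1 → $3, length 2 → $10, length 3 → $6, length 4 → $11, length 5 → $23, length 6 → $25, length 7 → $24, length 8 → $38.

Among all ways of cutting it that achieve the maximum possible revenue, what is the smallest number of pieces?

Let r[k] be the best obtainable value from length k. For each k, try every first piece i and keep the best of price[i] + r[k−i].
r[1] = 3
r[2] = max(3+3, 10+0) = 10
r[3] = max(3+10, 10+3, 6+0) = 13
r[4] = max(3+13, 10+10, 6+3, 11+0) = 20
r[5] = max(3+20, 10+13, 6+10, 11+3, 23+0) = 23
r[6] = max(3+23, 10+20, 6+13, 11+10, 23+3, 25+0) = 30
r[7] = max(3+30, 10+23, 6+20, …, 25+3, 24+0) = 33
r[8] = max(3+33, 10+30, 6+23, …, 24+3, 38+0) = 40
Maximum revenue is $40.
Now minimize piece count subject to staying optimal: for each k, pieces[k] = 1 + min over i with p[i]+r[k−i]=r[k] of pieces[k−i].
pieces[5] = 1
pieces[6] = 3
pieces[7] = 2
pieces[8] = 4

4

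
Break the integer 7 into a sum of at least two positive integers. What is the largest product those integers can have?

Define P[k] = max over 1≤i<k of i · max(k−i, P[k−i]); the inner max lets the remainder stay uncut if that's better.
P[2] = 1·max(1,0) = 1·1 = 1
P[3] = 1·max(2,1) = 1·2 = 2
P[4] = 2·max(2,1) = 2·2 = 4
P[5] = 2·max(3,2) = 2·3 = 6
P[6] = 3·max(3,2) = 3·3 = 9
P[7] = 2·max(5,6) = 2·6 = 12
One optimal split: 3 + 2 + 2; product 3·2·2 = 12.

12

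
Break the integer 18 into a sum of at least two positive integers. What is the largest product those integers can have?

729

Let prod[k] be the best product for length k (with at least one cut). For each first piece i, the rest contributes max(k−i, prod[k−i]).
prod[2] = 1*max(1,0) = 1*1 = 1
prod[3] = 1*max(2,1) = 1*2 = 2
prod[4] = 2*max(2,1) = 2*2 = 4
prod[5] = 2*max(3,2) = 2*3 = 6
prod[6] = 3*max(3,2) = 3*3 = 9
prod[7] = 2*max(5,6) = 2*6 = 12
prod[8] = 2*max(6,9) = 2*9 = 18
prod[9] = 3*max(6,9) = 3*9 = 27
prod[10] = 2*max(8,18) = 2*18 = 36
prod[11] = 2*max(9,27) = 2*27 = 54
prod[12] = 3*max(9,27) = 3*27 = 81
prod[13] = 2*max(11,54) = 2*54 = 108
prod[14] = 2*max(12,81) = 2*81 = 162
prod[15] = 3*max(12,81) = 3*81 = 243
prod[16] = 2*max(14,162) = 2*162 = 324
prod[17] = 2*max(15,243) = 2*243 = 486
prod[18] = 3*max(15,243) = 3*243 = 729
One optimal split: 3 + 3 + 3 + 3 + 3 + 3; product 3*3*3*3*3*3 = 729.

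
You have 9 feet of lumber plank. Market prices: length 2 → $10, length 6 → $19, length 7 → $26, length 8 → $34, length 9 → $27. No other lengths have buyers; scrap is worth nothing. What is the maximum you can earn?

Consider every possible first cut. r[k] is the best of p[i]+r[k−i] over all sellable i≤k.
r[1] = 0
r[2] = 10
r[3] = 10
r[4] = 20  (first piece 2, then r[2]=10)
r[5] = 20
r[6] = 30  (first piece 2, then r[4]=20)
r[7] = 30
r[8] = 40  (first piece 2, then r[6]=30)
r[9] = 40
One optimal cutting: pieces 2 + 2 + 2 + 2 with 1 foot of scrap → $40.

40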